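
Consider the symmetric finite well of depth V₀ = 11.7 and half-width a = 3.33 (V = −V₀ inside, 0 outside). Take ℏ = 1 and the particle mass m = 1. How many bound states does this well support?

Define the well-strength parameter z₀ = (a/ℏ)√(2mV₀) = 3.33 × √(2·1·11.7) = 16.11.
The even/odd transcendental equations gain one root per π/2 in z₀, giving N = 1 + ⌊2z₀/π⌋ = 1 + ⌊10.25⌋ = 11.

N = 11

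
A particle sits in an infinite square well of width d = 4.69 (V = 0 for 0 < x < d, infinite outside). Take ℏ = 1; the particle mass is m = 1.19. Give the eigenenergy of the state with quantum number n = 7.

E = 9.24

Requiring ψ(0) = ψ(d) = 0 quantises k = nπ/d, hence E_n = ℏ²k²/2m = n²π²ℏ²/(2md²).
E_7 = 7² × π² / (2 × 1.19 × 4.69²) = 9.238.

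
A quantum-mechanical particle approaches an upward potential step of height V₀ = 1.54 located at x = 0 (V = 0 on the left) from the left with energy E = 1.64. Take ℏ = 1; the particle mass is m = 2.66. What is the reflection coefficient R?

The wavenumbers are k₁ = √(2mE)/ℏ = 2.954 on the left and k₂ = √(2m(E − V₀))/ℏ = 0.7294 on the right.
Matching ψ and ψ′ at x = 0 gives r = (k₁ − k₂)/(k₁ + k₂), so R = r² = 0.3647 and T = 1 − R = 0.6353.

R = 0.365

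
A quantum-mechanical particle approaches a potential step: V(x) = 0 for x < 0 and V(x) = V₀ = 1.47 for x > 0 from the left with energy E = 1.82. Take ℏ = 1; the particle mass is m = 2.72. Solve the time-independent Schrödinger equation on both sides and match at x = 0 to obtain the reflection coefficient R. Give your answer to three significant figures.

R = 0.152

On each side the TISE gives plane waves with k = √(2m(E − V))/ℏ: k₁ = √(2·2.72·1.82) = 3.147, k₂ = √(2·2.72·0.35) = 1.380.
Continuity of ψ and ψ′ at the step yields the reflection amplitude r = (k₁ − k₂)/(k₁ + k₂) = 0.3903; thus R = |r|² = 0.1523, T = 0.8477.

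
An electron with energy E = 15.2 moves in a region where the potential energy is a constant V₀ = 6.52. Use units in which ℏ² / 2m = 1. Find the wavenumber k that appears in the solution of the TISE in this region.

With E > V₀ the solution is oscillatory, ψ ∝ e^{±ikx} with k = √(2m(E − V₀))/ℏ.
k = √(2 × 0.5 × 8.68) = 2.946.

k = 2.95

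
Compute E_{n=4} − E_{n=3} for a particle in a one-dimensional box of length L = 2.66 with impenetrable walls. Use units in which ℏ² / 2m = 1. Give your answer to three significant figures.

E_n = n²π²ℏ²/(2mL²), so ΔE = (4² − 3²) π²ℏ²/(2mL²).
ΔE = 7 × π² / (2 × 0.5 × 2.66²) = 9.764.

ΔE = 9.76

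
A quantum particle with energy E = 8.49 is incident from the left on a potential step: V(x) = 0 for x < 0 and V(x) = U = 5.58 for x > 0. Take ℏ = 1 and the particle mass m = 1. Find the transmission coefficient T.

T = 0.932

On each side the TISE gives plane waves with k = √(2m(E − V))/ℏ: k₁ = √(2·1·8.49) = 4.121, k₂ = √(2·1·2.91) = 2.412.
Matching ψ and ψ′ at x = 0 gives r = (k₁ − k₂)/(k₁ + k₂), so R = r² = 0.06837 and T = 1 − R = 0.9316.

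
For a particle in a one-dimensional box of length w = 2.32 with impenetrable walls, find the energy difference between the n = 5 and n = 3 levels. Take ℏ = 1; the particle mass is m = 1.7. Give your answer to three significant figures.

ΔE = 8.63

E_n = n²π²ℏ²/(2mw²), so ΔE = (5² − 3²) π²ℏ²/(2mw²).
ΔE = 16 × π² / (2 × 1.7 × 2.32²) = 8.629.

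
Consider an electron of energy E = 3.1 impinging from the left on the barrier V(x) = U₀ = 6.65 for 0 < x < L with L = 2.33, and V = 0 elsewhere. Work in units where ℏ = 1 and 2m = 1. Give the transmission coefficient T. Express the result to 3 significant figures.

Since E < U₀ the interior solution is evanescent with decay constant κ = √(2m(U₀ − E))/ℏ = 1.884.
κL = 4.390, sinh(κL) = 40.32.
The exact tunnelling result is T⁻¹ = 1 + U₀² sinh²(κL) / [4E(U₀ − E)] = 1634, so T = 0.000612.

T = 0.000612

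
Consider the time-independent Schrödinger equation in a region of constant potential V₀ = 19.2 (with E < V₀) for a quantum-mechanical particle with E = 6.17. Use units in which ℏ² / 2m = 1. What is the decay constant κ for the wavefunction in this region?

κ = 3.61

Since E < V₀ the TISE in this region is ψ'' = κ²ψ with κ = √(2m(V₀ − E))/ℏ.
κ = √(2 × 0.5 × 13.03) = 3.610.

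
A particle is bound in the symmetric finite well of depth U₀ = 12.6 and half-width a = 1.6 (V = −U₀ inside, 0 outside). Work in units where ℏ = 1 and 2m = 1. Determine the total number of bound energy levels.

Define the well-strength parameter z₀ = (a/ℏ)√(2mU₀) = 1.6 × √(2·0.5·12.6) = 5.679.
The even/odd transcendental equations gain one root per π/2 in z₀, giving N = 1 + ⌊2z₀/π⌋ = 1 + ⌊3.616⌋ = 4.

N = 4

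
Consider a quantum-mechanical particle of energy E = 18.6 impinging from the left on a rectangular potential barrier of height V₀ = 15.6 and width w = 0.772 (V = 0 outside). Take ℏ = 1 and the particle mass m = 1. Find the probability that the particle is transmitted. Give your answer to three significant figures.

E > V₀: inside the barrier k₂ = √(2m(E − V₀))/ℏ = 2.449, k₂w = 1.891.
Matching at both interfaces gives T⁻¹ = 1 + V₀² sin²(k₂w) / [4E(E − V₀)] = 1.982, hence T = 0.504.

T = 0.504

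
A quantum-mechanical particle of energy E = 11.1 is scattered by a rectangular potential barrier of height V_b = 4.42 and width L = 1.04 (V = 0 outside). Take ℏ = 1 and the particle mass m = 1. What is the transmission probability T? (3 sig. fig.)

T = 0.976

E > V_b: inside the barrier k₂ = √(2m(E − V_b))/ℏ = 3.655, k₂L = 3.801.
T = [1 + V_b² sin²(k₂L) / (4E(E − V_b))]⁻¹ = 1/1.025 = 0.976.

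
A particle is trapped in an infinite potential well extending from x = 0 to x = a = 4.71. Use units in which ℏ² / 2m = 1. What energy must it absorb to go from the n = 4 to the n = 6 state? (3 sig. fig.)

E_n = n²π²ℏ²/(2ma²), so ΔE = (6² − 4²) π²ℏ²/(2ma²).
ΔE = 20 × π² / (2 × 0.5 × 4.71²) = 8.898.

ΔE = 8.90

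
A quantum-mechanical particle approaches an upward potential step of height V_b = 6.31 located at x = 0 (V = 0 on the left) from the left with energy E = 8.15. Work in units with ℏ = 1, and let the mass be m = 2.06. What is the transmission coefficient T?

T = 0.873

The wavenumbers are k₁ = √(2mE)/ℏ = 5.795 on the left and k₂ = √(2m(E − V_b))/ℏ = 2.753 on the right.
Continuity of ψ and ψ′ at the step yields the reflection amplitude r = (k₁ − k₂)/(k₁ + k₂) = 0.3558; thus R = |r|² = 0.1266, T = 0.8734.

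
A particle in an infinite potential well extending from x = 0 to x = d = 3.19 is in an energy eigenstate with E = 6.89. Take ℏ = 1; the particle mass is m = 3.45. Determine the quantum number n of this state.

n = 7

For an infinite well E_n = n²π²ℏ²/(2md²), so n = (d/πℏ)√(2mE).
n = (3.19/π) × √(2 × 3.45 × 6.89) = 7.001 → n = 7.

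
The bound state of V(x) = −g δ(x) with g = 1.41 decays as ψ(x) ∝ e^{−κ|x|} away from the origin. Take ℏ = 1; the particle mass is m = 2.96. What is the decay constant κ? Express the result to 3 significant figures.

κ = 4.17

Integrate −(ℏ²/2m)ψ'' − gδ(x)ψ = Eψ from −ε to +ε: the ψ'' term gives ψ'(0⁺) − ψ'(0⁻) and the δ term gives −(2mg/ℏ²)ψ(0).
With ψ ∝ e^{−κ|x|} this yields −2κ = −2mg/ℏ², so κ = mg/ℏ² = 4.174.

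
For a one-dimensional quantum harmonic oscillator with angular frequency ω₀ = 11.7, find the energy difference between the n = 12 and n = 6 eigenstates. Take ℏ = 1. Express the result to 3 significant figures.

E_n = ℏω₀(n + ½), so ΔE = (12 − 6) ℏω₀ = 6 × 11.7 = 70.20.

ΔE = 70.2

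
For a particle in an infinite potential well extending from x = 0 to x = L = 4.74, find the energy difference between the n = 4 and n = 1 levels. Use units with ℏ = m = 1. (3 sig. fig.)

ΔE = 3.29

E_n = n²π²ℏ²/(2mL²), so ΔE = (4² − 1²) π²ℏ²/(2mL²).
ΔE = 15 × π² / (2 × 1 × 4.74²) = 3.295.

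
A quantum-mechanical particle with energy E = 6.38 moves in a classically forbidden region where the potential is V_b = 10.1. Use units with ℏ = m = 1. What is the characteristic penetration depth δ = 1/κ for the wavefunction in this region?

δ = 0.367

Since E < V_b the TISE in this region is ψ'' = κ²ψ with κ = √(2m(V_b − E))/ℏ.
κ = √(2 × 1 × 3.72) = 2.728. The penetration depth is δ = 1/κ = 0.367.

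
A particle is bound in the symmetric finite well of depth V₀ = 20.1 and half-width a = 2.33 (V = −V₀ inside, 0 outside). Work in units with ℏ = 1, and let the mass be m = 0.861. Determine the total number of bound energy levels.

Define the well-strength parameter z₀ = (a/ℏ)√(2mV₀) = 2.33 × √(2·0.861·20.1) = 13.71.
The even/odd transcendental equations gain one root per π/2 in z₀, giving N = 1 + ⌊2z₀/π⌋ = 1 + ⌊8.727⌋ = 9.

N = 9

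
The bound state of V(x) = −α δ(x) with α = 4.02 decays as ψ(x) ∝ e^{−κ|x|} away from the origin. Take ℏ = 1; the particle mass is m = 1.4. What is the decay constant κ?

Integrating the TISE across x = 0 gives the cusp condition ψ'(0⁺) − ψ'(0⁻) = −(2mα/ℏ²)ψ(0).
With ψ ∝ e^{−κ|x|} this yields −2κ = −2mα/ℏ², so κ = mα/ℏ² = 5.628.

κ = 5.63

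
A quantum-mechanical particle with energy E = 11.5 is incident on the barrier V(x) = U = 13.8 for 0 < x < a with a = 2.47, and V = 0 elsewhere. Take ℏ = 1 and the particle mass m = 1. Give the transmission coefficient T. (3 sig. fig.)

E < U: inside the barrier ψ ∝ e^{±κx} with κ = √(2m(U − E))/ℏ = 2.145.
κa = 5.298, sinh(κa) = 99.92.
The exact tunnelling result is T⁻¹ = 1 + U² sinh²(κa) / [4E(U − E)] = 17970, so T = 0.0000556.

T = 0.0000556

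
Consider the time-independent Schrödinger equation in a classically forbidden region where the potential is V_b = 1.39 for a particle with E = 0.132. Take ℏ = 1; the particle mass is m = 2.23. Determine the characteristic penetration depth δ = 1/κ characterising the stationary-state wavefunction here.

Since E < V_b the TISE in this region is ψ'' = κ²ψ with κ = √(2m(V_b − E))/ℏ.
κ = √(2 × 2.23 × 1.258) = 2.369. The penetration depth is δ = 1/κ = 0.422.

δ = 0.422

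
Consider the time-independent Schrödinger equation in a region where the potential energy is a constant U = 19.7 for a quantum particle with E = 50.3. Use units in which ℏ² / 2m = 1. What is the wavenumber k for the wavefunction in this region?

k = 5.53

With E > U the solution is oscillatory, ψ ∝ e^{±ikx} with k = √(2m(E − U))/ℏ.
k = √(2 × 0.5 × 30.6) = 5.532.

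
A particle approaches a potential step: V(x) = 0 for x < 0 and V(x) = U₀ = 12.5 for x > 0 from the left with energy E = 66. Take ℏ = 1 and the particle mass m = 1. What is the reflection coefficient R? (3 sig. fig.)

R = 0.00275

The wavenumbers are k₁ = √(2mE)/ℏ = 11.49 on the left and k₂ = √(2m(E − U₀))/ℏ = 10.34 on the right.
Continuity of ψ and ψ′ at the step yields the reflection amplitude r = (k₁ − k₂)/(k₁ + k₂) = 0.05245; thus R = |r|² = 0.002750, T = 0.9972.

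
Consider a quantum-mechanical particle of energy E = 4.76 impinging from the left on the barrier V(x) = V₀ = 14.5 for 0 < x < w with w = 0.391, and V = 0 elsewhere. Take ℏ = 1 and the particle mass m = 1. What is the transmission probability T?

T = 0.107

Since E < V₀ the interior solution is evanescent with decay constant κ = √(2m(V₀ − E))/ℏ = 4.414.
κw = 1.726, sinh(κw) = 2.719.
The exact tunnelling result is T⁻¹ = 1 + V₀² sinh²(κw) / [4E(V₀ − E)] = 9.383, so T = 0.107.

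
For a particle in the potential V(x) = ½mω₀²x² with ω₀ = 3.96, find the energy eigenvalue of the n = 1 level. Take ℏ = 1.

E = 5.94

The oscillator eigenvalues are E_n = ℏω₀(n + ½), so E_1 = 3.96 × 1.5 = 5.940.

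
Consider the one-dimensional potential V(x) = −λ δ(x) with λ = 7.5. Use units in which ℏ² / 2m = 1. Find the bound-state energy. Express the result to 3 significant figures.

The bound state is ψ(x) = √κ e^{−κ|x|}. The derivative jump ψ'(0⁺) − ψ'(0⁻) = −(2mλ/ℏ²)ψ(0) fixes κ = mλ/ℏ² = 3.750.
Then E = −ℏ²κ²/(2m) = −mλ²/(2ℏ²) = -14.06.

E = -14.1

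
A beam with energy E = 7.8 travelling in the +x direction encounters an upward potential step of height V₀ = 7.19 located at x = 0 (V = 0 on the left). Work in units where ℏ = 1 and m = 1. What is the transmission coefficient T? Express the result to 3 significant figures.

T = 0.683

The wavenumbers are k₁ = √(2mE)/ℏ = 3.950 on the left and k₂ = √(2m(E − V₀))/ℏ = 1.105 on the right.
Continuity of ψ and ψ′ at the step yields the reflection amplitude r = (k₁ − k₂)/(k₁ + k₂) = 0.5629; thus R = |r|² = 0.3169, T = 0.6831.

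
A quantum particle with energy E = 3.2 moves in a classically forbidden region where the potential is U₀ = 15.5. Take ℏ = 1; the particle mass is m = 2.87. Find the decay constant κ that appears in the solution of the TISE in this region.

Since E < U₀ the TISE in this region is ψ'' = κ²ψ with κ = √(2m(U₀ − E))/ℏ.
κ = √(2 × 2.87 × 12.3) = 8.402.

κ = 8.40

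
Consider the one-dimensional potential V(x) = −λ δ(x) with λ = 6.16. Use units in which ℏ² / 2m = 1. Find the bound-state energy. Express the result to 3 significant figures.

E = -9.49

The bound state is ψ(x) = √κ e^{−κ|x|}. The derivative jump ψ'(0⁺) − ψ'(0⁻) = −(2mλ/ℏ²)ψ(0) fixes κ = mλ/ℏ² = 3.080.
Then E = −ℏ²κ²/(2m) = −mλ²/(2ℏ²) = -9.486.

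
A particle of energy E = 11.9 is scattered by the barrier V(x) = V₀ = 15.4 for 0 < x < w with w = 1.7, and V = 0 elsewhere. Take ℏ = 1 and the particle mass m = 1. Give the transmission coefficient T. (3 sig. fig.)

T = 0.000348

E < V₀: inside the barrier ψ ∝ e^{±κx} with κ = √(2m(V₀ − E))/ℏ = 2.646.
κw = 4.498, sinh(κw) = 44.90.
The exact tunnelling result is T⁻¹ = 1 + V₀² sinh²(κw) / [4E(V₀ − E)] = 2871, so T = 0.000348.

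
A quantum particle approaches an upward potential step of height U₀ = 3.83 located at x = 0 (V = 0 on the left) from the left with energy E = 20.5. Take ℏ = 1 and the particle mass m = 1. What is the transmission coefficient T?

On each side the TISE gives plane waves with k = √(2m(E − V))/ℏ: k₁ = √(2·1·20.5) = 6.403, k₂ = √(2·1·16.67) = 5.774.
Matching ψ and ψ′ at x = 0 gives r = (k₁ − k₂)/(k₁ + k₂), so R = r² = 0.002668 and T = 1 − R = 0.9973.

T = 0.997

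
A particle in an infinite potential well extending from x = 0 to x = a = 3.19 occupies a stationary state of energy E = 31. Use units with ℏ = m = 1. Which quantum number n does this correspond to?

n = 8

For an infinite well E_n = n²π²ℏ²/(2ma²), so n = (a/πℏ)√(2mE).
n = (3.19/π) × √(2 × 1 × 31) = 7.995 → n = 8.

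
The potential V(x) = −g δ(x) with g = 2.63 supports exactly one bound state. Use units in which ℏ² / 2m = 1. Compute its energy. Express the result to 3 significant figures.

The bound state is ψ(x) = √κ e^{−κ|x|}. The derivative jump ψ'(0⁺) − ψ'(0⁻) = −(2mg/ℏ²)ψ(0) fixes κ = mg/ℏ² = 1.315.
Then E = −ℏ²κ²/(2m) = −mg²/(2ℏ²) = -1.729.

E = -1.73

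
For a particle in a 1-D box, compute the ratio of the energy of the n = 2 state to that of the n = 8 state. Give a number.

E_n = n²π²ℏ²/(2mL²) so the ratio is n₂²/n₁² = 4/64 = 0.0625.

0.0625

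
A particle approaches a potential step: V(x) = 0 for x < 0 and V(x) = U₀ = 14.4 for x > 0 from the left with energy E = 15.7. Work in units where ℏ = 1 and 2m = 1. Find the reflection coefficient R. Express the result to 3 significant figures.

R = 0.306

On each side the TISE gives plane waves with k = √(2m(E − V))/ℏ: k₁ = √(2·½·15.7) = 3.962, k₂ = √(2·½·1.3) = 1.140.
Continuity of ψ and ψ′ at the step yields the reflection amplitude r = (k₁ − k₂)/(k₁ + k₂) = 0.5531; thus R = |r|² = 0.3059, T = 0.6941.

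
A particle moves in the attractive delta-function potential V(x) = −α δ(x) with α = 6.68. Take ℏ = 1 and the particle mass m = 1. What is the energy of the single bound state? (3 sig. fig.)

The bound state is ψ(x) = √κ e^{−κ|x|}. The derivative jump ψ'(0⁺) − ψ'(0⁻) = −(2mα/ℏ²)ψ(0) fixes κ = mα/ℏ² = 6.680.
Then E = −ℏ²κ²/(2m) = −mα²/(2ℏ²) = -22.31.

E = -22.3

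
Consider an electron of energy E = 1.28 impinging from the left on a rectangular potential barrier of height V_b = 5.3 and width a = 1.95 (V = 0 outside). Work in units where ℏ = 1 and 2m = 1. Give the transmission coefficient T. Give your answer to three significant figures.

E < V_b: inside the barrier ψ ∝ e^{±κx} with κ = √(2m(V_b − E))/ℏ = 2.005.
κa = 3.910, sinh(κa) = 24.93.
Matching ψ, ψ′ at both faces gives T = [1 + V_b² sinh²(κa) / (4E(V_b − E))]⁻¹ = 1/849.4 = 0.00118.

T = 0.00118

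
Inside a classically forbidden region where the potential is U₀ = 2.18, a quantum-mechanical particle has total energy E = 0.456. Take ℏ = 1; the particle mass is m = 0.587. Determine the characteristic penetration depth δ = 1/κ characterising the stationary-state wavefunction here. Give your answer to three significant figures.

δ = 0.703

Since E < U₀ the TISE in this region is ψ'' = κ²ψ with κ = √(2m(U₀ − E))/ℏ.
κ = √(2 × 0.587 × 1.724) = 1.423. The penetration depth is δ = 1/κ = 0.703.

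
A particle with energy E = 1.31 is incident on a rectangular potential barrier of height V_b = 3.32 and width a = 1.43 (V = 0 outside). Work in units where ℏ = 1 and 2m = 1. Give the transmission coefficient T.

E < V_b: inside the barrier ψ ∝ e^{±κx} with κ = √(2m(V_b − E))/ℏ = 1.418.
κa = 2.027, sinh(κa) = 3.731.
Matching ψ, ψ′ at both faces gives T = [1 + V_b² sinh²(κa) / (4E(V_b − E))]⁻¹ = 1/15.57 = 0.0642.

T = 0.0642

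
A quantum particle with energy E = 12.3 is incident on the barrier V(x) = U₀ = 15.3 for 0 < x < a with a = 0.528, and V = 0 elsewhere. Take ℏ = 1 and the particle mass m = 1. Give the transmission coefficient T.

E < U₀: inside the barrier ψ ∝ e^{±κx} with κ = √(2m(U₀ − E))/ℏ = 2.449.
κa = 1.293, sinh(κa) = 1.685.
Matching ψ, ψ′ at both faces gives T = [1 + U₀² sinh²(κa) / (4E(U₀ − E))]⁻¹ = 1/5.504 = 0.182.

T = 0.182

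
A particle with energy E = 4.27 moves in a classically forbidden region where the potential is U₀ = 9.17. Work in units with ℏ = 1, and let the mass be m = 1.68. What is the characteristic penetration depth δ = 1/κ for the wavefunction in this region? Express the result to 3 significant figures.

δ = 0.246

Since E < U₀ the TISE in this region is ψ'' = κ²ψ with κ = √(2m(U₀ − E))/ℏ.
κ = √(2 × 1.68 × 4.9) = 4.058. The penetration depth is δ = 1/κ = 0.246.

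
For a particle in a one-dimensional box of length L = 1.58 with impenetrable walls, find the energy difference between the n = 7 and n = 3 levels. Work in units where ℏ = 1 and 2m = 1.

ΔE = 158

E_n = n²π²ℏ²/(2mL²), so ΔE = (7² − 3²) π²ℏ²/(2mL²).
ΔE = 40 × π² / (2 × 0.5 × 1.58²) = 158.1.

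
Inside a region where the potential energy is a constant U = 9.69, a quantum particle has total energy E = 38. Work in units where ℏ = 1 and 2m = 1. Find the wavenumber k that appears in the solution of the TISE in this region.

With E > U the solution is oscillatory, ψ ∝ e^{±ikx} with k = √(2m(E − U))/ℏ.
k = √(2 × 0.5 × 28.31) = 5.321.

k = 5.32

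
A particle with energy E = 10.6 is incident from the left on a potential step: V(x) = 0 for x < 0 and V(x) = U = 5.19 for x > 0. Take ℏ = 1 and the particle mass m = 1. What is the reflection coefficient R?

R = 0.0278

On each side the TISE gives plane waves with k = √(2m(E − V))/ℏ: k₁ = √(2·1·10.6) = 4.604, k₂ = √(2·1·5.41) = 3.289.
Continuity of ψ and ψ′ at the step yields the reflection amplitude r = (k₁ − k₂)/(k₁ + k₂) = 0.1666; thus R = |r|² = 0.02775, T = 0.9722.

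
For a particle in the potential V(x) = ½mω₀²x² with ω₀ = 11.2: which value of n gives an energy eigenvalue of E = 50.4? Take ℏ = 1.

n = 4

Invert E_n = (n + ½)ℏω₀: n = E/ℏω₀ − ½ = 4.000, so n = 4.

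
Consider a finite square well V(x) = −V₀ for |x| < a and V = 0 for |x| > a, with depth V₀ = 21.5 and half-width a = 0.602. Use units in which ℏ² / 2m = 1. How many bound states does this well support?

N = 2

Define the well-strength parameter z₀ = (a/ℏ)√(2mV₀) = 0.602 × √(2·0.5·21.5) = 2.791.
The even/odd transcendental equations gain one root per π/2 in z₀, giving N = 1 + ⌊2z₀/π⌋ = 1 + ⌊1.777⌋ = 2.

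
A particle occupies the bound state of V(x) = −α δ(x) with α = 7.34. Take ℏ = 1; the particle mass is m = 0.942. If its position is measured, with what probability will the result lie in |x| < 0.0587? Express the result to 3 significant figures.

P = 0.556

The normalised bound state is ψ = √κ e^{−κ|x|} with κ = mα/ℏ² = 6.914.
P(|x| < d) = ∫_{−d}^{d} κ e^{−2κ|x|} dx = 1 − e^{−2κd} = 1 − e^{−0.8117} = 0.5559.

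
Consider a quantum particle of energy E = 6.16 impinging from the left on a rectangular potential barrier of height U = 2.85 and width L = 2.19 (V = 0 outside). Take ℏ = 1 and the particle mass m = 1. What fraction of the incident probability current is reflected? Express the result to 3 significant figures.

R = 0.0351

Above the barrier the interior wavenumber is k₂ = √(2m(E − U))/ℏ = 2.573, giving phase k₂L = 5.635.
Matching at both interfaces gives T⁻¹ = 1 + U² sin²(k₂L) / [4E(E − U)] = 1.036, hence T = 0.965.
R = 1 − T = 0.0351.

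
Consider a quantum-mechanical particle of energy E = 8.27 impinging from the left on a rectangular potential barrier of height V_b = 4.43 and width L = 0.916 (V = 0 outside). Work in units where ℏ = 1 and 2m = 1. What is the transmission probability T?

E > V_b: inside the barrier k₂ = √(2m(E − V_b))/ℏ = 1.960, k₂L = 1.795.
T = [1 + V_b² sin²(k₂L) / (4E(E − V_b))]⁻¹ = 1/1.147 = 0.872.

T = 0.872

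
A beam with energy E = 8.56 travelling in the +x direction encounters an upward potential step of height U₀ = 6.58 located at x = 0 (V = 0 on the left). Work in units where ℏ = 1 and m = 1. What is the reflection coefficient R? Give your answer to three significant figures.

The wavenumbers are k₁ = √(2mE)/ℏ = 4.138 on the left and k₂ = √(2m(E − U₀))/ℏ = 1.990 on the right.
Continuity of ψ and ψ′ at the step yields the reflection amplitude r = (k₁ − k₂)/(k₁ + k₂) = 0.3505; thus R = |r|² = 0.1228, T = 0.8772.

R = 0.123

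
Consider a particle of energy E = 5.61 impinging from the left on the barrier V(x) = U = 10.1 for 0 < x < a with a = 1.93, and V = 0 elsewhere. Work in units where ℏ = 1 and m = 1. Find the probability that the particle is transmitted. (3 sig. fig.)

E < U: inside the barrier ψ ∝ e^{±κx} with κ = √(2m(U − E))/ℏ = 2.997.
κa = 5.784, sinh(κa) = 162.5.
Matching ψ, ψ′ at both faces gives T = [1 + U² sinh²(κa) / (4E(U − E))]⁻¹ = 1/26720 = 0.0000374.

T = 0.0000374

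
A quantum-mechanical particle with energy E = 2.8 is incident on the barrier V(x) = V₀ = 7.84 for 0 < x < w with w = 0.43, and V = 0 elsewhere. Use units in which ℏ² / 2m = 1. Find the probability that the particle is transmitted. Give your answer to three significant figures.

E < V₀: inside the barrier ψ ∝ e^{±κx} with κ = √(2m(V₀ − E))/ℏ = 2.245.
κw = 0.9653, sinh(κw) = 1.122.
The exact tunnelling result is T⁻¹ = 1 + V₀² sinh²(κw) / [4E(V₀ − E)] = 2.372, so T = 0.422.

T = 0.422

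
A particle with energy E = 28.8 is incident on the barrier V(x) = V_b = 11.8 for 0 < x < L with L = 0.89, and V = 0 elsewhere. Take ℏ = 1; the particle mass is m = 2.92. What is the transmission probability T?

Above the barrier the interior wavenumber is k₂ = √(2m(E − V_b))/ℏ = 9.964, giving phase k₂L = 8.868.
Matching at both interfaces gives T⁻¹ = 1 + V_b² sin²(k₂L) / [4E(E − V_b)] = 1.020, hence T = 0.981.

T = 0.981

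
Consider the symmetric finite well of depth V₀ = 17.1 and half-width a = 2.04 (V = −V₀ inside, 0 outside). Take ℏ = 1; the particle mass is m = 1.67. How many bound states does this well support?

Define the well-strength parameter z₀ = (a/ℏ)√(2mV₀) = 2.04 × √(2·1.67·17.1) = 15.42.
The even/odd transcendental equations gain one root per π/2 in z₀, giving N = 1 + ⌊2z₀/π⌋ = 1 + ⌊9.815⌋ = 10.

N = 10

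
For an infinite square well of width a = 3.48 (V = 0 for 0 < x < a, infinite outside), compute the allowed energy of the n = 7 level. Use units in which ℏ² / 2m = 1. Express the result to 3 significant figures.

E = 39.9

The infinite-well eigenfunctions ψ_n = √(2/a) sin(nπx/a) vanish at both walls, giving E_n = n²π²ℏ²/(2ma²).
E_7 = 7² × π² / (2 × 0.5 × 3.48²) = 39.93.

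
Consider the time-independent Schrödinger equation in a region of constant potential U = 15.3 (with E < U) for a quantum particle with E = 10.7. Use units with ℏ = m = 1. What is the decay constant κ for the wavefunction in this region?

Since E < U the TISE in this region is ψ'' = κ²ψ with κ = √(2m(U − E))/ℏ.
κ = √(2 × 1 × 4.6) = 3.033.

κ = 3.03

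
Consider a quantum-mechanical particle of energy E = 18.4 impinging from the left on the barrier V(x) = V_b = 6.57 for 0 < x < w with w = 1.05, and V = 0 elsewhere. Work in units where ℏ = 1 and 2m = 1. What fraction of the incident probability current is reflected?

Above the barrier the interior wavenumber is k₂ = √(2m(E − V_b))/ℏ = 3.439, giving phase k₂w = 3.611.
T = [1 + V_b² sin²(k₂w) / (4E(E − V_b))]⁻¹ = 1/1.010 = 0.990.
R = 1 − T = 0.0101.

R = 0.0101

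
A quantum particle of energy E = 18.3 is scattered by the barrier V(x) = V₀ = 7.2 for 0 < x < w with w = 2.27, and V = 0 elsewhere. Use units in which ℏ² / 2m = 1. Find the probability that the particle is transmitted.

T = 0.945

Above the barrier the interior wavenumber is k₂ = √(2m(E − V₀))/ℏ = 3.332, giving phase k₂w = 7.563.
Matching at both interfaces gives T⁻¹ = 1 + V₀² sin²(k₂w) / [4E(E − V₀)] = 1.059, hence T = 0.945.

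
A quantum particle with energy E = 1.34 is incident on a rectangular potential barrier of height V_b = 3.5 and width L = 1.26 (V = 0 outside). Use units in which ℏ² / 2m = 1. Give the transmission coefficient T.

E < V_b: inside the barrier ψ ∝ e^{±κx} with κ = √(2m(V_b − E))/ℏ = 1.470.
κL = 1.852, sinh(κL) = 3.107.
The exact tunnelling result is T⁻¹ = 1 + V_b² sinh²(κL) / [4E(V_b − E)] = 11.22, so T = 0.0892.

T = 0.0892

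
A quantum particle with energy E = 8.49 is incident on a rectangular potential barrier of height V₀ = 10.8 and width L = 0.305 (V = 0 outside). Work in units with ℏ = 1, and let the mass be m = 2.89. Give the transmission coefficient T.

E < V₀: inside the barrier ψ ∝ e^{±κx} with κ = √(2m(V₀ − E))/ℏ = 3.654.
κL = 1.114, sinh(κL) = 1.360.
The exact tunnelling result is T⁻¹ = 1 + V₀² sinh²(κL) / [4E(V₀ − E)] = 3.750, so T = 0.267.

T = 0.267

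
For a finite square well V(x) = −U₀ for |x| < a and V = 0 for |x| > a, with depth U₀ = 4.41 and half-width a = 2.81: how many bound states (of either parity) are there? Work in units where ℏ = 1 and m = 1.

N = 6

Define the well-strength parameter z₀ = (a/ℏ)√(2mU₀) = 2.81 × √(2·1·4.41) = 8.345.
The even/odd transcendental equations gain one root per π/2 in z₀, giving N = 1 + ⌊2z₀/π⌋ = 1 + ⌊5.313⌋ = 6.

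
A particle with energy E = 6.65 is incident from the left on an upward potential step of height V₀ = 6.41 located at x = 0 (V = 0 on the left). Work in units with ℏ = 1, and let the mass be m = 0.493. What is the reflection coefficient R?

The wavenumbers are k₁ = √(2mE)/ℏ = 2.561 on the left and k₂ = √(2m(E − V₀))/ℏ = 0.4865 on the right.
Continuity of ψ and ψ′ at the step yields the reflection amplitude r = (k₁ − k₂)/(k₁ + k₂) = 0.6807; thus R = |r|² = 0.4634, T = 0.5366.

R = 0.463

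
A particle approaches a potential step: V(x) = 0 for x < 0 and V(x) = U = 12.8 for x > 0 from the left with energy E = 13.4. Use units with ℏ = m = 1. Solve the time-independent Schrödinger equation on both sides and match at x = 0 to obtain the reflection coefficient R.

R = 0.423

The wavenumbers are k₁ = √(2mE)/ℏ = 5.177 on the left and k₂ = √(2m(E − U))/ℏ = 1.095 on the right.
Matching ψ and ψ′ at x = 0 gives r = (k₁ − k₂)/(k₁ + k₂), so R = r² = 0.4234 and T = 1 − R = 0.5766.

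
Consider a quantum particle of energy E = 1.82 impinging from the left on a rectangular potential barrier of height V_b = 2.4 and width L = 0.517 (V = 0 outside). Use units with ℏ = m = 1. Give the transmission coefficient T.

T = 0.681

E < V_b: inside the barrier ψ ∝ e^{±κx} with κ = √(2m(V_b − E))/ℏ = 1.077.
κL = 0.5568, sinh(κL) = 0.5860.
Matching ψ, ψ′ at both faces gives T = [1 + V_b² sinh²(κL) / (4E(V_b − E))]⁻¹ = 1/1.469 = 0.681.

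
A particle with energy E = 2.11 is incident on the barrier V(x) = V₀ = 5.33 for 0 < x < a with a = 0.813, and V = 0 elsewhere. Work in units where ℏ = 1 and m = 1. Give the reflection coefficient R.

R = 0.940

E < V₀: inside the barrier ψ ∝ e^{±κx} with κ = √(2m(V₀ − E))/ℏ = 2.538.
κa = 2.063, sinh(κa) = 3.872.
Matching ψ, ψ′ at both faces gives T = [1 + V₀² sinh²(κa) / (4E(V₀ − E))]⁻¹ = 1/16.67 = 0.0600.
R = 1 − T = 0.940.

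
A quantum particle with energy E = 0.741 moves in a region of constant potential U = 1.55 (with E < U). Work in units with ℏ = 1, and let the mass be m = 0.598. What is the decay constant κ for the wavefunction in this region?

κ = 0.984

Since E < U the TISE in this region is ψ'' = κ²ψ with κ = √(2m(U − E))/ℏ.
κ = √(2 × 0.598 × 0.809) = 0.9836.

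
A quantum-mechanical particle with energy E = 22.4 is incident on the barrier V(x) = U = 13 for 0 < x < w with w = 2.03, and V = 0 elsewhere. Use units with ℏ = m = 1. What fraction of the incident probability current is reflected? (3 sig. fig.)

E > U: inside the barrier k₂ = √(2m(E − U))/ℏ = 4.336, k₂w = 8.802.
Matching at both interfaces gives T⁻¹ = 1 + U² sin²(k₂w) / [4E(E − U)] = 1.068, hence T = 0.936.
R = 1 − T = 0.0639.

R = 0.0639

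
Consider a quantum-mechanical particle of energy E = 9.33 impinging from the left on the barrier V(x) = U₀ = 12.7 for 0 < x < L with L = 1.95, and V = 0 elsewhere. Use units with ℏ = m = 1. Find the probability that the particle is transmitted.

T = 0.000125

Since E < U₀ the interior solution is evanescent with decay constant κ = √(2m(U₀ − E))/ℏ = 2.596.
κL = 5.062, sinh(κL) = 78.99.
Matching ψ, ψ′ at both faces gives T = [1 + U₀² sinh²(κL) / (4E(U₀ − E))]⁻¹ = 1/8002 = 0.000125.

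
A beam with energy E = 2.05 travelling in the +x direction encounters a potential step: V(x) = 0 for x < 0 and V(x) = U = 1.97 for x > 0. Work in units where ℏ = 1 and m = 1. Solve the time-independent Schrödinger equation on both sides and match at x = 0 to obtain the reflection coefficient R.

On each side the TISE gives plane waves with k = √(2m(E − V))/ℏ: k₁ = √(2·1·2.05) = 2.025, k₂ = √(2·1·0.08) = 0.4000.
Matching ψ and ψ′ at x = 0 gives r = (k₁ − k₂)/(k₁ + k₂), so R = r² = 0.4490 and T = 1 − R = 0.5510.

R = 0.449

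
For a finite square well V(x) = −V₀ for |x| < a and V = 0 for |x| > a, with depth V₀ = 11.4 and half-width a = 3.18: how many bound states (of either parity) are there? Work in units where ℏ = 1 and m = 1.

The dimensionless depth is z₀ = a√(2mV₀)/ℏ = 3.18 × √(22.80) = 15.18.
A new bound state (alternating even/odd) appears each time z₀ passes a multiple of π/2, so N = ⌊2z₀/π⌋ + 1 = ⌊9.667⌋ + 1 = 10.

N = 10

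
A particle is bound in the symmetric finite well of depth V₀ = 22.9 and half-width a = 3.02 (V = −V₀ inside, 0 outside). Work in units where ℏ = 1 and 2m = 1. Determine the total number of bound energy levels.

N = 10

Define the well-strength parameter z₀ = (a/ℏ)√(2mV₀) = 3.02 × √(2·0.5·22.9) = 14.45.
The even/odd transcendental equations gain one root per π/2 in z₀, giving N = 1 + ⌊2z₀/π⌋ = 1 + ⌊9.200⌋ = 10.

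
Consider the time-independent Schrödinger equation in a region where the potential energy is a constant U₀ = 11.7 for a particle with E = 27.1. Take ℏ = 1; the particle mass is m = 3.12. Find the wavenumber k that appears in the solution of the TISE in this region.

k = 9.80

With E > U₀ the solution is oscillatory, ψ ∝ e^{±ikx} with k = √(2m(E − U₀))/ℏ.
k = √(2 × 3.12 × 15.4) = 9.803.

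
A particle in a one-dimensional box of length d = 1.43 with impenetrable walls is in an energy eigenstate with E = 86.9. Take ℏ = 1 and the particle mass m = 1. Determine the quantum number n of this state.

n = 6

For an infinite well E_n = n²π²ℏ²/(2md²), so n = (d/πℏ)√(2mE).
n = (1.43/π) × √(2 × 1 × 86.9) = 6.001 → n = 6.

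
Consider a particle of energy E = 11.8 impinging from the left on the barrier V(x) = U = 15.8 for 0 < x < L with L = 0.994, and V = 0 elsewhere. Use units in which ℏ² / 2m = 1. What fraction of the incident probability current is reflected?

E < U: inside the barrier ψ ∝ e^{±κx} with κ = √(2m(U − E))/ℏ = 2.000.
κL = 1.988, sinh(κL) = 3.582.
The exact tunnelling result is T⁻¹ = 1 + U² sinh²(κL) / [4E(U − E)] = 17.97, so T = 0.0557.
R = 1 − T = 0.944.

R = 0.944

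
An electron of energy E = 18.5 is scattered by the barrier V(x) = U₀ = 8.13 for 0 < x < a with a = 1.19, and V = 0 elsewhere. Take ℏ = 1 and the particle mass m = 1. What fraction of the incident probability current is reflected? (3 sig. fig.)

Above the barrier the interior wavenumber is k₂ = √(2m(E − U₀))/ℏ = 4.554, giving phase k₂a = 5.419.
Matching at both interfaces gives T⁻¹ = 1 + U₀² sin²(k₂a) / [4E(E − U₀)] = 1.050, hence T = 0.953.
R = 1 − T = 0.0474.

R = 0.0474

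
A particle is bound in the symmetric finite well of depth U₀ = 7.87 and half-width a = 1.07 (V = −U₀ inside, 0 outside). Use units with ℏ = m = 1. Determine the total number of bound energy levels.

N = 3

The dimensionless depth is z₀ = a√(2mU₀)/ℏ = 1.07 × √(15.74) = 4.245.
The even/odd transcendental equations gain one root per π/2 in z₀, giving N = 1 + ⌊2z₀/π⌋ = 1 + ⌊2.703⌋ = 3.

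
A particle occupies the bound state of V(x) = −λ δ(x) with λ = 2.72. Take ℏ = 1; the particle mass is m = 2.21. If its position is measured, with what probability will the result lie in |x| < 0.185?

P = 0.892

The normalised bound state is ψ = √κ e^{−κ|x|} with κ = mλ/ℏ² = 6.011.
P(|x| < d) = ∫_{−d}^{d} κ e^{−2κ|x|} dx = 1 − e^{−2κd} = 1 − e^{−2.224} = 0.8918.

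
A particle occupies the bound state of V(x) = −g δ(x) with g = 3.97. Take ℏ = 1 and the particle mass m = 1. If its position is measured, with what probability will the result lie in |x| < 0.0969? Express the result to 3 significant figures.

The normalised bound state is ψ = √κ e^{−κ|x|} with κ = mg/ℏ² = 3.970.
P(|x| < d) = ∫_{−d}^{d} κ e^{−2κ|x|} dx = 1 − e^{−2κd} = 1 − e^{−0.7694} = 0.5367.

P = 0.537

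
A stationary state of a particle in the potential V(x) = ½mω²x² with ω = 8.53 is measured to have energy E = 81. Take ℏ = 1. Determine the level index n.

n = 9

E_n = ℏω(n + ½) ⇒ n = E/(ℏω) − ½ = 81/8.53 − 0.5 = 8.996 → n = 9.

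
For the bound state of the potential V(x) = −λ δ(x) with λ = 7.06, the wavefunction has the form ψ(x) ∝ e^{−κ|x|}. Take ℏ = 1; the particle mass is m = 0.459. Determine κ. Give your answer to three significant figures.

κ = 3.24

Integrating the TISE across x = 0 gives the cusp condition ψ'(0⁺) − ψ'(0⁻) = −(2mλ/ℏ²)ψ(0).
With ψ ∝ e^{−κ|x|} this yields −2κ = −2mλ/ℏ², so κ = mλ/ℏ² = 3.241.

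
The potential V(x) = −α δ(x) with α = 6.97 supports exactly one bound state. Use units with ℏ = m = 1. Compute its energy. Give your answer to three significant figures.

The bound state is ψ(x) = √κ e^{−κ|x|}. The derivative jump ψ'(0⁺) − ψ'(0⁻) = −(2mα/ℏ²)ψ(0) fixes κ = mα/ℏ² = 6.970.
Then E = −ℏ²κ²/(2m) = −mα²/(2ℏ²) = -24.29.

E = -24.3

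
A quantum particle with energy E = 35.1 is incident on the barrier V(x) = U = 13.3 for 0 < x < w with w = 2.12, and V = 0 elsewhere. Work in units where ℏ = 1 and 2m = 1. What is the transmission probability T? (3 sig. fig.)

Above the barrier the interior wavenumber is k₂ = √(2m(E − U))/ℏ = 4.669, giving phase k₂w = 9.898.
T = [1 + U² sin²(k₂w) / (4E(E − U))]⁻¹ = 1/1.012 = 0.988.

T = 0.988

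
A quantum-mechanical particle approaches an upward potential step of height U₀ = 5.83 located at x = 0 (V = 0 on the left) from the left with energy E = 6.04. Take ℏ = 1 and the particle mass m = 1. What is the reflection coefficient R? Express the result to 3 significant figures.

The wavenumbers are k₁ = √(2mE)/ℏ = 3.476 on the left and k₂ = √(2m(E − U₀))/ℏ = 0.6481 on the right.
Matching ψ and ψ′ at x = 0 gives r = (k₁ − k₂)/(k₁ + k₂), so R = r² = 0.4702 and T = 1 − R = 0.5298.

R = 0.470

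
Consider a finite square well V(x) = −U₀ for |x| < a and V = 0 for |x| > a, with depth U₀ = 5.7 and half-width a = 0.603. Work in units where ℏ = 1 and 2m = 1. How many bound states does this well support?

The dimensionless depth is z₀ = a√(2mU₀)/ℏ = 0.603 × √(5.700) = 1.440.
The even/odd transcendental equations gain one root per π/2 in z₀, giving N = 1 + ⌊2z₀/π⌋ = 1 + ⌊0.9165⌋ = 1.

N = 1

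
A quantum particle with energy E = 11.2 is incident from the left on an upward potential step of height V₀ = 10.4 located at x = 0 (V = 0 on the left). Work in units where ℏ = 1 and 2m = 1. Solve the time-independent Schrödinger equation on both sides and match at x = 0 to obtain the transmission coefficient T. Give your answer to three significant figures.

T = 0.666

The wavenumbers are k₁ = √(2mE)/ℏ = 3.347 on the left and k₂ = √(2m(E − V₀))/ℏ = 0.8944 on the right.
Continuity of ψ and ψ′ at the step yields the reflection amplitude r = (k₁ − k₂)/(k₁ + k₂) = 0.5782; thus R = |r|² = 0.3343, T = 0.6657.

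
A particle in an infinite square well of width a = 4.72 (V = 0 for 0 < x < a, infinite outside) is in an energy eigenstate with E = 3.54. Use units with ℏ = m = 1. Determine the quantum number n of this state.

n = 4

From E_n = n²π²ℏ²/(2ma²) invert to n = √(2ma²E)/(πℏ).
n = (4.72/π) × √(2 × 1 × 3.54) = 3.998 → n = 4.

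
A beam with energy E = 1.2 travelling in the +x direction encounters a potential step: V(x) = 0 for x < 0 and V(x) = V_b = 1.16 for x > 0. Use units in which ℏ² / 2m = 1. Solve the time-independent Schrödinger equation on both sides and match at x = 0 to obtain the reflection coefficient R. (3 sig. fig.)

On each side the TISE gives plane waves with k = √(2m(E − V))/ℏ: k₁ = √(2·½·1.2) = 1.095, k₂ = √(2·½·0.04) = 0.2000.
Continuity of ψ and ψ′ at the step yields the reflection amplitude r = (k₁ − k₂)/(k₁ + k₂) = 0.6912; thus R = |r|² = 0.4778, T = 0.5222.

R = 0.478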